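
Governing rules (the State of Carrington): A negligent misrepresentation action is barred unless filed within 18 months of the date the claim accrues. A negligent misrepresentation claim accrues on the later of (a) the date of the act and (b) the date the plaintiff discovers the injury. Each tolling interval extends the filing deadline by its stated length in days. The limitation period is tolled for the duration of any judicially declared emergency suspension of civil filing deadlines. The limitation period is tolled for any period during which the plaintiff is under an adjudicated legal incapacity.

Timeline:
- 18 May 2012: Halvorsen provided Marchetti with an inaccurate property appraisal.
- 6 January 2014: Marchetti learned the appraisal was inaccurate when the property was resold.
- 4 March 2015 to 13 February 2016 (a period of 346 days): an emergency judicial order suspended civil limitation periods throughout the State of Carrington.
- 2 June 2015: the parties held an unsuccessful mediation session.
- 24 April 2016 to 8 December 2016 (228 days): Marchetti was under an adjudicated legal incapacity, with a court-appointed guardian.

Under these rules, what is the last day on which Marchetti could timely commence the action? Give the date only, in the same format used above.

30 January 2017

Taking the later of the act (18 May 2012) and discovery (6 January 2014), the claim accrued on 6 January 2014.
18 months from 6 January 2014 is 6 July 2015.
The period was tolled for 346 days by the emergency suspension of filing deadlines (4 March 2015 to 13 February 2016), pushing the deadline to 16 June 2016.
The plaintiff's legal incapacity from 24 April 2016 to 8 December 2016 tolled the period for 228 days, extending the deadline to 30 January 2017.
Nothing else in the chronology tolls or restarts the period.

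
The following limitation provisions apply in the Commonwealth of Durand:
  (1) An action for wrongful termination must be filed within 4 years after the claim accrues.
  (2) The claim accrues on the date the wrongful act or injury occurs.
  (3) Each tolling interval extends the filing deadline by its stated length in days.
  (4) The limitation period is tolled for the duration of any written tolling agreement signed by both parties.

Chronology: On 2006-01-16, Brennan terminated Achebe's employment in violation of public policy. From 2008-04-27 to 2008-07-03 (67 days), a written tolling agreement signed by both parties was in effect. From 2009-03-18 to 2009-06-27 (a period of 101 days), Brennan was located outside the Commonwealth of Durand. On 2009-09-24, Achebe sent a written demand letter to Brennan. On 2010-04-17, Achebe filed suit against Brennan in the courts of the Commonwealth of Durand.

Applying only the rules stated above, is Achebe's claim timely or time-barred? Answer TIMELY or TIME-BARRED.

The limitation period began to run on 2006-01-16.
Adding the 4 years base period to 2006-01-16 gives a deadline of 2010-01-16, before any tolling.
Because the written tolling agreement ran from 2008-04-27 to 2008-07-03, the deadline is extended by 67 days to 2010-03-24.
No stated provision tolls the period for the defendant's absence, so the interval from 2009-03-18 to 2009-06-27 has no effect on the deadline.
None of the other events listed affects the running of the period under the stated rules.
Achebe filed on 2010-04-17, after the 2010-03-24 deadline, so the action is time-barred.

TIME-BARRED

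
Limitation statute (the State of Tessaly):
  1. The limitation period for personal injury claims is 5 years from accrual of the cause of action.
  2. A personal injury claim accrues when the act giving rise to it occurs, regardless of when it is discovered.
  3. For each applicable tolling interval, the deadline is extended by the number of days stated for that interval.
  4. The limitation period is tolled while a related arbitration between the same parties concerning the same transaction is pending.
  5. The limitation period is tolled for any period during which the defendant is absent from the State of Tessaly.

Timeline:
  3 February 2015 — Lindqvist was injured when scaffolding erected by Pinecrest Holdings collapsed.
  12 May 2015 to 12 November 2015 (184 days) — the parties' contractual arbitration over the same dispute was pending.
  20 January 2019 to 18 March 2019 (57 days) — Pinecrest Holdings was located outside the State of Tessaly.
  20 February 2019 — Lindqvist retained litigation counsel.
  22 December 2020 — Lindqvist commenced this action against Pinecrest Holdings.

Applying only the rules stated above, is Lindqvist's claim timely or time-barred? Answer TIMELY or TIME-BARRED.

The cause of action accrued on 3 February 2015, the date of the act.
The untolled deadline — 5 years after 3 February 2015 — is 3 February 2020.
Because the pending related arbitration ran from 12 May 2015 to 12 November 2015, the deadline is extended by 184 days to 5 August 2020.
The defendant's absence from the jurisdiction from 20 January 2019 to 18 March 2019 tolled the period for 57 days, extending the deadline to 1 October 2020.
None of the other events listed affects the running of the period under the stated rules.
Filing on 22 December 2020 missed the 1 October 2020 deadline — the action is time-barred.

TIME-BARRED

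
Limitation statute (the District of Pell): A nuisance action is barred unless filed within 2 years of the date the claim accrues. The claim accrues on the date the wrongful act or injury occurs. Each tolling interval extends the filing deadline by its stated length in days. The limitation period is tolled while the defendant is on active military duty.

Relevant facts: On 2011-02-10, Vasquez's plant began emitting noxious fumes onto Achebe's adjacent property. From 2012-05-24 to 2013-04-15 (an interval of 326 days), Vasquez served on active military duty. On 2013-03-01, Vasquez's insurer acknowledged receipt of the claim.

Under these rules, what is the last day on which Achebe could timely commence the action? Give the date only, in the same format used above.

2014-01-02

The limitation period began to run on 2011-02-10.
The untolled deadline — 2 years after 2011-02-10 — is 2013-02-10.
The period was tolled for 326 days by the defendant's active military service (2012-05-24 to 2013-04-15), pushing the deadline to 2014-01-02.
None of the other events listed affects the running of the period under the stated rules.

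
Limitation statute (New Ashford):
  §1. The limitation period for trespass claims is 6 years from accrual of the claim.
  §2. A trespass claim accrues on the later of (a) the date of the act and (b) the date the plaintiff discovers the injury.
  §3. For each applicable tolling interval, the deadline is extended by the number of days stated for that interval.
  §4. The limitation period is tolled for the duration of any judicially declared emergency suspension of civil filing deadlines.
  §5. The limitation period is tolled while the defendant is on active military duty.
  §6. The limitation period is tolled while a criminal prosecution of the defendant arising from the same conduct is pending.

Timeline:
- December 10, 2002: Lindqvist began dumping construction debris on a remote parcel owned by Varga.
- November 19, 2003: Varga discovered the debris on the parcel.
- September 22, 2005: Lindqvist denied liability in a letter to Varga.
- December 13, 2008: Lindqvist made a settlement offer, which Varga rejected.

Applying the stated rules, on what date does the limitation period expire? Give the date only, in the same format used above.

November 19, 2009

Because discovery on November 19, 2003 post-dates the December 10, 2002 act, accrual under the later-of rule falls on November 19, 2003.
The untolled deadline — 6 years after November 19, 2003 — is November 19, 2009.
The other events in the timeline have no effect on the limitation period under the stated rules.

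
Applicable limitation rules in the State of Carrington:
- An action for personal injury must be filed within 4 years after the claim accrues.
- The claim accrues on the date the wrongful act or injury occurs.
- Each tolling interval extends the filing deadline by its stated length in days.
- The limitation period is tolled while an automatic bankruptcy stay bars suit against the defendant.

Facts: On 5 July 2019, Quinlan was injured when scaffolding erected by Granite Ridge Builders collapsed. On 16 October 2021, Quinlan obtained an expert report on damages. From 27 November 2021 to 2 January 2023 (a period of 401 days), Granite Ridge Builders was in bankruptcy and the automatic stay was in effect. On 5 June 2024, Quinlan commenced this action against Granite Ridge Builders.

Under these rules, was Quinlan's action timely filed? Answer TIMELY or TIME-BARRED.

The claim accrued on 5 July 2019, when the wrongful act occurred.
Adding the 4 years base period to 5 July 2019 gives a deadline of 5 July 2023, before any tolling.
The period was tolled for 401 days by the automatic bankruptcy stay (27 November 2021 to 2 January 2023), pushing the deadline to 9 August 2024.
None of the other events listed affects the running of the period under the stated rules.
The 5 June 2024 filing precedes the 9 August 2024 deadline; the claim is timely.

TIMELY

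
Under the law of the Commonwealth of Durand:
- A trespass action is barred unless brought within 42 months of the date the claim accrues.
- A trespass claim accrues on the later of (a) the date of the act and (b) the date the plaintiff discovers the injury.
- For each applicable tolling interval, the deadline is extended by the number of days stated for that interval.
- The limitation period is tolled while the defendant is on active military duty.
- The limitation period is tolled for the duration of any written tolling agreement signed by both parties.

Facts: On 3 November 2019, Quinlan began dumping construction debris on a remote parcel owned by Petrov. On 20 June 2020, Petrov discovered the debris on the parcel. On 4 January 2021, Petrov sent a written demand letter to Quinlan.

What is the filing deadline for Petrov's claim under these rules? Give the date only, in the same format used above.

20 December 2023

The claim accrued on 20 June 2020 — the later of the 3 November 2019 act and the 20 June 2020 discovery.
Adding the 42 months base period to 20 June 2020 gives a deadline of 20 December 2023, before any tolling.
The other events in the timeline have no effect on the limitation period under the stated rules.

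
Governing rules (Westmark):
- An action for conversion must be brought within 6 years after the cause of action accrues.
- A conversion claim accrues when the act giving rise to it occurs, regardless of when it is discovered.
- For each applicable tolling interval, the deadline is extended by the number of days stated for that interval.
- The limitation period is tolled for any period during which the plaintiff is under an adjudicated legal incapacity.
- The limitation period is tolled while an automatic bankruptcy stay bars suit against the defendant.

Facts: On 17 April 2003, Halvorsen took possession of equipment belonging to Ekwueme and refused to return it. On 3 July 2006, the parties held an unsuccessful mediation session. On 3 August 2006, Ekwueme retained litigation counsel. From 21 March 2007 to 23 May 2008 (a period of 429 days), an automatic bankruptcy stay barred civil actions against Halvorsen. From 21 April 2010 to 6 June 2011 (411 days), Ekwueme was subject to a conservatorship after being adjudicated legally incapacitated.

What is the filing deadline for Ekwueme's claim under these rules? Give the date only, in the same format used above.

The limitation period began to run on 17 April 2003.
The untolled deadline — 6 years after 17 April 2003 — is 17 April 2009.
The automatic bankruptcy stay from 21 March 2007 to 23 May 2008 tolled the period for 429 days, extending the deadline to 20 June 2010.
The plaintiff's legal incapacity from 21 April 2010 to 6 June 2011 tolled the period for 411 days, extending the deadline to 5 August 2011.
The other events in the timeline have no effect on the limitation period under the stated rules.

5 August 2011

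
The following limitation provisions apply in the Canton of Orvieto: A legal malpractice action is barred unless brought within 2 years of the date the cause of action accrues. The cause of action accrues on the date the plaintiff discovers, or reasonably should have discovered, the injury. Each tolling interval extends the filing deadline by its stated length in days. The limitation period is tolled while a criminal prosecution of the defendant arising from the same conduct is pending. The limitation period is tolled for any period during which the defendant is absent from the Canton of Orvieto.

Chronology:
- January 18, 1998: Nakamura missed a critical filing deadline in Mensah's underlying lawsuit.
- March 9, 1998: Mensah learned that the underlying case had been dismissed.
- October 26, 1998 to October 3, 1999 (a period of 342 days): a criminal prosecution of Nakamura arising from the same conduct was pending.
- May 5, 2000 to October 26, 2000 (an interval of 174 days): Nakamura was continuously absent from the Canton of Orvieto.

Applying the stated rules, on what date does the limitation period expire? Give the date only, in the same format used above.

The claim did not accrue until Mensah discovered the injury on March 9, 1998; the January 18, 1998 act date does not start the clock under the stated rule.
The untolled deadline — 2 years after March 9, 1998 — is March 9, 2000.
The pending criminal prosecution from October 26, 1998 to October 3, 1999 tolled the period for 342 days, extending the deadline to February 14, 2001.
The period was tolled for 174 days by the defendant's absence from the jurisdiction (May 5, 2000 to October 26, 2000), pushing the deadline to August 7, 2001.

August 7, 2001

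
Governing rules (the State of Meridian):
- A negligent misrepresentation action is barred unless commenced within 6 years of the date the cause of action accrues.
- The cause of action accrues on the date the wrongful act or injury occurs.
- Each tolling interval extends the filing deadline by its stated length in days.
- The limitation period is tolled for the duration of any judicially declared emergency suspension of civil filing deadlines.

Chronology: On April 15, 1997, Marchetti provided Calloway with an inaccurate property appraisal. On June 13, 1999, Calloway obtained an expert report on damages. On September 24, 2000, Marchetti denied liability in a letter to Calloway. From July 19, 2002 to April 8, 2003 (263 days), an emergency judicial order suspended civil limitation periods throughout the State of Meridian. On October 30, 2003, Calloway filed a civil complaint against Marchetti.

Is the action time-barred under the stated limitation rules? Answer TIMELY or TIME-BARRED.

The claim accrued on April 15, 1997, when the wrongful act occurred.
The untolled deadline — 6 years after April 15, 1997 — is April 15, 2003.
Because the emergency suspension of filing deadlines ran from July 19, 2002 to April 8, 2003, the deadline is extended by 263 days to January 3, 2004.
Nothing else in the chronology tolls or restarts the period.
Calloway filed on October 30, 2003, before the January 3, 2004 deadline, so the action is timely.

TIMELY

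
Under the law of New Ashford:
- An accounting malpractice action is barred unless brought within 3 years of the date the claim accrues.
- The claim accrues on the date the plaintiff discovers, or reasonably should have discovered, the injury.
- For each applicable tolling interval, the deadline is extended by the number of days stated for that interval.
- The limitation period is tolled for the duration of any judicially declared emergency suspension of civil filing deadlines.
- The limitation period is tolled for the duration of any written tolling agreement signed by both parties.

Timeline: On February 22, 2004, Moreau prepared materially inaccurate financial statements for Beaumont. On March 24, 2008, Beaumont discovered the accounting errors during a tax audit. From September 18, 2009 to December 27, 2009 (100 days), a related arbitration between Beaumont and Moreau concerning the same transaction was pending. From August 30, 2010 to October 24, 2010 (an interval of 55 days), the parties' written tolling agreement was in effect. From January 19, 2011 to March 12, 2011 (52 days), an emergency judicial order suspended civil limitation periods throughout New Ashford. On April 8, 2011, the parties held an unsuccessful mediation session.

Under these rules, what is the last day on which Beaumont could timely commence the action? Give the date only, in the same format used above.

Under the discovery rule, the claim accrued on March 24, 2008, when Beaumont discovered the injury — not on the February 22, 2004 date of the underlying act.
The untolled deadline — 3 years after March 24, 2008 — is March 24, 2011.
The written tolling agreement from August 30, 2010 to October 24, 2010 tolled the period for 55 days, extending the deadline to May 18, 2011.
The period was tolled for 52 days by the emergency suspension of filing deadlines (January 19, 2011 to March 12, 2011), pushing the deadline to July 9, 2011.
No stated provision tolls the period for a pending arbitration, so the interval from September 18, 2009 to December 27, 2009 has no effect on the deadline.
None of the other events listed affects the running of the period under the stated rules.

July 9, 2011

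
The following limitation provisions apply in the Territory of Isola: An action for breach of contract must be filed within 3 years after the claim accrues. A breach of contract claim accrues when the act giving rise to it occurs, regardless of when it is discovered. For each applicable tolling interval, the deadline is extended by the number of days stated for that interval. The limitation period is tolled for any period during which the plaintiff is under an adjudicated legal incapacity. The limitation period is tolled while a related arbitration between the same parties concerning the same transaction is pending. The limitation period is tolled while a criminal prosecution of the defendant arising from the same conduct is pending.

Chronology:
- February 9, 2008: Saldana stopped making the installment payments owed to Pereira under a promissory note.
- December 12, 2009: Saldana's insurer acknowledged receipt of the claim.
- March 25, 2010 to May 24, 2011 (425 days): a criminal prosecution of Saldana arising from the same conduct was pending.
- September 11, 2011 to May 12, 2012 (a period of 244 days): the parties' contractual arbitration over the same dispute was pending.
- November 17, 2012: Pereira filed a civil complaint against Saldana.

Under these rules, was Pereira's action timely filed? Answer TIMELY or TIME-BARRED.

TIMELY

The claim accrued on February 9, 2008, when the wrongful act occurred.
3 years from February 9, 2008 is February 9, 2011.
The pending criminal prosecution from March 25, 2010 to May 24, 2011 tolled the period for 425 days, extending the deadline to April 9, 2012.
Because the pending related arbitration ran from September 11, 2011 to May 12, 2012, the deadline is extended by 244 days to December 9, 2012.
The other events in the timeline have no effect on the limitation period under the stated rules.
The November 17, 2012 filing precedes the December 9, 2012 deadline; the claim is timely.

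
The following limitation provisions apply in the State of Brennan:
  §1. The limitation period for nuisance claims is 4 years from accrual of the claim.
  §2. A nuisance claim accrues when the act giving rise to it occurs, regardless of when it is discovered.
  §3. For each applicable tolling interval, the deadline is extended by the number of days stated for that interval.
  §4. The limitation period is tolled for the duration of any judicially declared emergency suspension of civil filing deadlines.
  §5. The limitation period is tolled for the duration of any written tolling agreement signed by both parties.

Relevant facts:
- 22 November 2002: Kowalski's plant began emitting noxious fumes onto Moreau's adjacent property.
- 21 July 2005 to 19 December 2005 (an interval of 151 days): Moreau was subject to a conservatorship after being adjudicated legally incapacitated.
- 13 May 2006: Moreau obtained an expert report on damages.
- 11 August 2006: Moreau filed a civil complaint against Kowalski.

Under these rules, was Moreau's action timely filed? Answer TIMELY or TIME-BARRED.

The limitation period began to run on 22 November 2002.
4 years from 22 November 2002 is 22 November 2006.
Although the plaintiff's incapacity ran from 21 July 2005 to 19 December 2005, the stated rules do not make that a tolling event, so it is disregarded.
None of the other events listed affects the running of the period under the stated rules.
Moreau filed on 11 August 2006, before the 22 November 2006 deadline, so the action is timely.

TIMELY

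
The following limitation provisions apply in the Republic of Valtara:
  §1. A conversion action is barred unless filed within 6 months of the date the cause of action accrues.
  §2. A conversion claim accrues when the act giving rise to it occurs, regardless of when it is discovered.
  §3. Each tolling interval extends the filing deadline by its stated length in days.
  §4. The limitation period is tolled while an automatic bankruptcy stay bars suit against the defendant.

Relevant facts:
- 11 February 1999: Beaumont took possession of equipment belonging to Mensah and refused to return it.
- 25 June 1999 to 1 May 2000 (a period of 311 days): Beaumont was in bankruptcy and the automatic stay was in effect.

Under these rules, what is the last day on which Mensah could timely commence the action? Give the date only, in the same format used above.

17 June 2000

The cause of action accrued on 11 February 1999, the date of the act.
6 months from 11 February 1999 is 11 August 1999.
The automatic bankruptcy stay from 25 June 1999 to 1 May 2000 tolled the period for 311 days, extending the deadline to 17 June 2000.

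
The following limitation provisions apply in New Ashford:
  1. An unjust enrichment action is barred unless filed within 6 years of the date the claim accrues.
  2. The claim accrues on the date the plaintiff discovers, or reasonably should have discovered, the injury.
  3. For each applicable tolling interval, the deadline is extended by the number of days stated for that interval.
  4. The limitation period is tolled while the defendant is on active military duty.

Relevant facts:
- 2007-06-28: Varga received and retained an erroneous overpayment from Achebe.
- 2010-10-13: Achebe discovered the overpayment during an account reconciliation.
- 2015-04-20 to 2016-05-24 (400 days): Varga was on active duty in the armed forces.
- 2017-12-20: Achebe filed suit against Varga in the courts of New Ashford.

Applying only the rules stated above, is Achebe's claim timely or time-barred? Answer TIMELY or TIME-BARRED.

TIME-BARRED

Accrual is tied to discovery, so the period began on 2010-10-13 rather than on 2007-06-28 when the act occurred.
The untolled deadline — 6 years after 2010-10-13 — is 2016-10-13.
The defendant's active military service from 2015-04-20 to 2016-05-24 tolled the period for 400 days, extending the deadline to 2017-11-17.
Achebe filed on 2017-12-20, after the 2017-11-17 deadline, so the action is time-barred.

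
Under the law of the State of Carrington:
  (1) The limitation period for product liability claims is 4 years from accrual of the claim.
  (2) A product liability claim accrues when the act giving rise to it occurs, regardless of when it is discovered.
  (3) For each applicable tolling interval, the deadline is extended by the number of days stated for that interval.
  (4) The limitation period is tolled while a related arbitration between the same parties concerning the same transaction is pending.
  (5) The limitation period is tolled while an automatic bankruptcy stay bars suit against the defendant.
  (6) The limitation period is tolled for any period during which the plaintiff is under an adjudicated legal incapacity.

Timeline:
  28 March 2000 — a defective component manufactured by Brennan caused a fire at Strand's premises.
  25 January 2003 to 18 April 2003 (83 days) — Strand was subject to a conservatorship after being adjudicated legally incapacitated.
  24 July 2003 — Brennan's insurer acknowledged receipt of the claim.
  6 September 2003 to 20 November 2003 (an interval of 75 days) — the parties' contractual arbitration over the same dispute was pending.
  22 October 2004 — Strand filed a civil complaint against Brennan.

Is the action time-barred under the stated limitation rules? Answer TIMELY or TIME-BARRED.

The limitation period began to run on 28 March 2000.
4 years from 28 March 2000 is 28 March 2004.
Because the plaintiff's legal incapacity ran from 25 January 2003 to 18 April 2003, the deadline is extended by 83 days to 19 June 2004.
The pending related arbitration from 6 September 2003 to 20 November 2003 tolled the period for 75 days, extending the deadline to 2 September 2004.
The other events in the timeline have no effect on the limitation period under the stated rules.
Filing on 22 October 2004 missed the 2 September 2004 deadline — the action is time-barred.

TIME-BARRED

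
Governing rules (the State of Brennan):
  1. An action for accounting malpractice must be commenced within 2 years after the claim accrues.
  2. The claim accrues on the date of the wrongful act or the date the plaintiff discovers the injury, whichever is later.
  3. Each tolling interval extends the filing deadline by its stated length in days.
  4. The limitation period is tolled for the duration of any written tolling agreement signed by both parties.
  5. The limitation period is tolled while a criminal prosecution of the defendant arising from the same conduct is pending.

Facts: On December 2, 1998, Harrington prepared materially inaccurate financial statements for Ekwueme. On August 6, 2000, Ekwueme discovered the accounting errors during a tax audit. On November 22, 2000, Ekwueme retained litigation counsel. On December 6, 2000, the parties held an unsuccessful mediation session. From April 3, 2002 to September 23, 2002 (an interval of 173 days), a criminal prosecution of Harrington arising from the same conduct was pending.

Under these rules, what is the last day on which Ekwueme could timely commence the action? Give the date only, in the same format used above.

Taking the later of the act (December 2, 1998) and discovery (August 6, 2000), the claim accrued on August 6, 2000.
2 years from August 6, 2000 is August 6, 2002.
The pending criminal prosecution from April 3, 2002 to September 23, 2002 tolled the period for 173 days, extending the deadline to January 26, 2003.
None of the other events listed affects the running of the period under the stated rules.

January 26, 2003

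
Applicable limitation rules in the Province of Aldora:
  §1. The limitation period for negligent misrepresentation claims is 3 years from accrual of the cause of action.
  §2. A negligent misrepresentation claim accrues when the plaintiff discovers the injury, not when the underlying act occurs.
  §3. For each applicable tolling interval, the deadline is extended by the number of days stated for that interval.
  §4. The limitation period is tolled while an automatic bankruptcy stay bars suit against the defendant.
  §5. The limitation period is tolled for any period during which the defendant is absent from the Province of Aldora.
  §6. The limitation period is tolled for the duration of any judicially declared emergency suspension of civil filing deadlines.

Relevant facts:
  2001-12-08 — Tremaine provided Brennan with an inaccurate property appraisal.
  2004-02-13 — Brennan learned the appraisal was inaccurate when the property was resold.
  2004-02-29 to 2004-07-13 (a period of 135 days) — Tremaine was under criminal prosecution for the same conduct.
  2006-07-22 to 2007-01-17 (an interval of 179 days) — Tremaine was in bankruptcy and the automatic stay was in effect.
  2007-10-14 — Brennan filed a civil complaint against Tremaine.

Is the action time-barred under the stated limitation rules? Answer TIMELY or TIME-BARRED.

Under the discovery rule, the claim accrued on 2004-02-13, when Brennan discovered the injury — not on the 2001-12-08 date of the underlying act.
Adding the 3 years base period to 2004-02-13 gives a deadline of 2007-02-13, before any tolling.
The automatic bankruptcy stay from 2006-07-22 to 2007-01-17 tolled the period for 179 days, extending the deadline to 2007-08-11.
The pending criminal prosecution from 2004-02-29 to 2004-07-13 does not toll the period, because no stated rule makes a criminal prosecution a tolling event.
The 2007-10-14 filing falls after the 2007-08-11 deadline; the claim is time-barred.

TIME-BARRED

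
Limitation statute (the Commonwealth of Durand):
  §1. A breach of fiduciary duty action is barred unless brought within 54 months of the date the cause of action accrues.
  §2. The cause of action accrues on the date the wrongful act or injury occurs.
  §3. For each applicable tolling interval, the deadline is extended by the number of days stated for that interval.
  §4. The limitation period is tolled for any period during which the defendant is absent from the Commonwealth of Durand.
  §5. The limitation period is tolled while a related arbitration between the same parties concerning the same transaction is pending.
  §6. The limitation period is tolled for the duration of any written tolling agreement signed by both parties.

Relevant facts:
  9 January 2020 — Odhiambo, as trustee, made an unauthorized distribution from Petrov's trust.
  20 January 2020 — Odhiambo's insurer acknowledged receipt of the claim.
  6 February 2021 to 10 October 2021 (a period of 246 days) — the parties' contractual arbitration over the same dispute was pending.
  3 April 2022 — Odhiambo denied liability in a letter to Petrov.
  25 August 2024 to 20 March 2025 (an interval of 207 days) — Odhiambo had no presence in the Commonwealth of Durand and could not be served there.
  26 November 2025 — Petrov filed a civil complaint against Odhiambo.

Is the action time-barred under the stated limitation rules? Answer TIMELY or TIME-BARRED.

TIME-BARRED

The claim accrued on 9 January 2020, when the wrongful act occurred.
54 months from 9 January 2020 is 9 July 2024.
The period was tolled for 246 days by the pending related arbitration (6 February 2021 to 10 October 2021), pushing the deadline to 12 March 2025.
The defendant's absence from the jurisdiction from 25 August 2024 to 20 March 2025 tolled the period for 207 days, extending the deadline to 5 October 2025.
The other events in the timeline have no effect on the limitation period under the stated rules.
Filing on 26 November 2025 missed the 5 October 2025 deadline — the action is time-barred.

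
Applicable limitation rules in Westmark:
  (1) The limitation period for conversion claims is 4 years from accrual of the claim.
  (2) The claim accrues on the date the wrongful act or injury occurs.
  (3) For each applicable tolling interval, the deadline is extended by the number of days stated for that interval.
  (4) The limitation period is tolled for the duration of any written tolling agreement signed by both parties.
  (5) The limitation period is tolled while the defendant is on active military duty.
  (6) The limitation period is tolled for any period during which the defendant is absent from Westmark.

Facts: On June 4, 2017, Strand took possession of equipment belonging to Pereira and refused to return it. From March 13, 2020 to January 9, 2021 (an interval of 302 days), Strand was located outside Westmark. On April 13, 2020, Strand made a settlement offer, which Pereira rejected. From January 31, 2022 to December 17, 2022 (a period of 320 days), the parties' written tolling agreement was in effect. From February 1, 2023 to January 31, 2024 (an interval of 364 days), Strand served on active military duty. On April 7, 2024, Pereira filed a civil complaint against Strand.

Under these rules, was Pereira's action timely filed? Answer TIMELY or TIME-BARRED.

TIME-BARRED

The claim accrued on June 4, 2017, when the wrongful act occurred.
Adding the 4 years base period to June 4, 2017 gives a deadline of June 4, 2021, before any tolling.
The defendant's absence from the jurisdiction from March 13, 2020 to January 9, 2021 tolled the period for 302 days, extending the deadline to April 2, 2022.
The period was tolled for 320 days by the written tolling agreement (January 31, 2022 to December 17, 2022), pushing the deadline to February 16, 2023.
The defendant's active military service from February 1, 2023 to January 31, 2024 tolled the period for 364 days, extending the deadline to February 15, 2024.
Nothing else in the chronology tolls or restarts the period.
The April 7, 2024 filing falls after the February 15, 2024 deadline; the claim is time-barred.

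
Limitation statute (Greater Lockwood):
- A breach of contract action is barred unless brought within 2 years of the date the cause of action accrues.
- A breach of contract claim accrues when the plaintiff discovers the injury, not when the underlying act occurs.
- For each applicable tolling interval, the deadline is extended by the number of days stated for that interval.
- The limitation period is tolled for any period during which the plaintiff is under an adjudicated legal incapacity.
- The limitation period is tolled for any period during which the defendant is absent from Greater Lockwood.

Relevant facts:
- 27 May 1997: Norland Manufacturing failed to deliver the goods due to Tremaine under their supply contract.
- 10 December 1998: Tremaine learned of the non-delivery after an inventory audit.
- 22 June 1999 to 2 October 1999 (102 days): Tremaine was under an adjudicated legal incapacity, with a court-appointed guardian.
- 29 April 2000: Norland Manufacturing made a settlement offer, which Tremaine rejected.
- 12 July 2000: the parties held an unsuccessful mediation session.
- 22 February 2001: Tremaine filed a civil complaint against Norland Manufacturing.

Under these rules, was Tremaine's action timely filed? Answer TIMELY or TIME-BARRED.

The claim did not accrue until Tremaine discovered the injury on 10 December 1998; the 27 May 1997 act date does not start the clock under the stated rule.
Adding the 2 years base period to 10 December 1998 gives a deadline of 10 December 2000, before any tolling.
The period was tolled for 102 days by the plaintiff's legal incapacity (22 June 1999 to 2 October 1999), pushing the deadline to 22 March 2001.
Nothing else in the chronology tolls or restarts the period.
Tremaine filed on 22 February 2001, before the 22 March 2001 deadline, so the action is timely.

TIMELY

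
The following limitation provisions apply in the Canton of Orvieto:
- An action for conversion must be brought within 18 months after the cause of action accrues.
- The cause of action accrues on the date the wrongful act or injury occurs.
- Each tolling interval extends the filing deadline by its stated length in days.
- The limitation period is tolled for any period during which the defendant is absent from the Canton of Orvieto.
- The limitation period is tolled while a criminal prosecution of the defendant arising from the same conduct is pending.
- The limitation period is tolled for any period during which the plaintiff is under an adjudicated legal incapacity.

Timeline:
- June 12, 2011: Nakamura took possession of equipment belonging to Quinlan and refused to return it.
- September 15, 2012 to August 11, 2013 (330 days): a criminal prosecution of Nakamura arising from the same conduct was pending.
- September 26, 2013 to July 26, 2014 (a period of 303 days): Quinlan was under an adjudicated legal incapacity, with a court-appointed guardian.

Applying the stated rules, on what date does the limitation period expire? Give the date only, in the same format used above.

September 6, 2014

The cause of action accrued on June 12, 2011, the date of the act.
18 months from June 12, 2011 is December 12, 2012.
Because the pending criminal prosecution ran from September 15, 2012 to August 11, 2013, the deadline is extended by 330 days to November 7, 2013.
Because the plaintiff's legal incapacity ran from September 26, 2013 to July 26, 2014, the deadline is extended by 303 days to September 6, 2014.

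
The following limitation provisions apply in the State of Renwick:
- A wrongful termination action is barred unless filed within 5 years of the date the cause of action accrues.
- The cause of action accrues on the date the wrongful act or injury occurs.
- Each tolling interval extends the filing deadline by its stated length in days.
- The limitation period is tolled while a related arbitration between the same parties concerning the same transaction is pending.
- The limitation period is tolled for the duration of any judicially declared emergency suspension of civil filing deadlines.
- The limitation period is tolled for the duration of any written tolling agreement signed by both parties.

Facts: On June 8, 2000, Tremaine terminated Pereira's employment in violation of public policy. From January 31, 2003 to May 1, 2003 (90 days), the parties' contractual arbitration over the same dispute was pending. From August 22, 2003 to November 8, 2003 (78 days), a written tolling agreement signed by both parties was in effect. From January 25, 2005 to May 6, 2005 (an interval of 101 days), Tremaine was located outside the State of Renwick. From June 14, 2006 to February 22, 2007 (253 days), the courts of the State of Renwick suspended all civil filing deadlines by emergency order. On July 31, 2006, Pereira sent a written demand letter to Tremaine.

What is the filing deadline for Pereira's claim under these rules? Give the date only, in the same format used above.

November 23, 2005

The cause of action accrued on June 8, 2000, the date of the act.
Adding the 5 years base period to June 8, 2000 gives a deadline of June 8, 2005, before any tolling.
The period was tolled for 90 days by the pending related arbitration (January 31, 2003 to May 1, 2003), pushing the deadline to September 6, 2005.
The period was tolled for 78 days by the written tolling agreement (August 22, 2003 to November 8, 2003), pushing the deadline to November 23, 2005.
The emergency suspension of filing deadlines from June 14, 2006 to February 22, 2007 began after the period had already run on November 23, 2005, so it has no tolling effect.
Although the defendant's absence ran from January 25, 2005 to May 6, 2005, the stated rules do not make that a tolling event, so it is disregarded.
Nothing else in the chronology tolls or restarts the period.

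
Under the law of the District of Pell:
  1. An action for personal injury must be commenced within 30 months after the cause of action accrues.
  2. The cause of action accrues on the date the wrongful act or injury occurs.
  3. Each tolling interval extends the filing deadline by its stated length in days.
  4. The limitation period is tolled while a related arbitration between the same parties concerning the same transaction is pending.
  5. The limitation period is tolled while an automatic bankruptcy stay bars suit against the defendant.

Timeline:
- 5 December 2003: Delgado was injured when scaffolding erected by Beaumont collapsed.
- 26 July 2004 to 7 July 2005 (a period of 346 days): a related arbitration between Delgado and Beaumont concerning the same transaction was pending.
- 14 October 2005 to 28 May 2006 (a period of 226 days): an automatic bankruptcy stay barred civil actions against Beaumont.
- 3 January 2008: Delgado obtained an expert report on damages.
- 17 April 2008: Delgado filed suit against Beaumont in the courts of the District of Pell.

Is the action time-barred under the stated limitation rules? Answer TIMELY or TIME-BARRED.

The claim accrued on 5 December 2003, when the wrongful act occurred.
The untolled deadline — 30 months after 5 December 2003 — is 5 June 2006.
The pending related arbitration from 26 July 2004 to 7 July 2005 tolled the period for 346 days, extending the deadline to 17 May 2007.
Because the automatic bankruptcy stay ran from 14 October 2005 to 28 May 2006, the deadline is extended by 226 days to 29 December 2007.
Nothing else in the chronology tolls or restarts the period.
Filing on 17 April 2008 missed the 29 December 2007 deadline — the action is time-barred.

TIME-BARRED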